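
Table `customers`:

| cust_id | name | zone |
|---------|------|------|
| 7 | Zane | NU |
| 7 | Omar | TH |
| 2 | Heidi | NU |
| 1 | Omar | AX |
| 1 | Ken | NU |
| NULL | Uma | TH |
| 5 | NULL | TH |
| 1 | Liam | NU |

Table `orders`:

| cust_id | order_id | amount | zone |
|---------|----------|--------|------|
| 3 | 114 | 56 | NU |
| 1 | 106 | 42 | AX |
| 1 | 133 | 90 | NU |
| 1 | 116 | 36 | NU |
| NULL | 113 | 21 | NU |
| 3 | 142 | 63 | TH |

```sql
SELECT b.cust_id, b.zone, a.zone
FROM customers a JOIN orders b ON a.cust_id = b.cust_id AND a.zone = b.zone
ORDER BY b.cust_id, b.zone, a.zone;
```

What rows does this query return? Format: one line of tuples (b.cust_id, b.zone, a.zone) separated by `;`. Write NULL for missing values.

INNER JOIN keeps only pairs where the ON condition holds.
Matching on a.cust_id = b.cust_id AND a.zone = b.zone. A NULL in a compared column never satisfies the condition.
- cust_id=7, zone=NU: no matching b row, dropped.
- cust_id=7, zone=TH: no matching b row, dropped.
- cust_id=2, zone=NU: no matching b row, dropped.
- cust_id=1, zone=AX: 1 matching b row(s), so 1 row(s) emitted.
- cust_id=1, zone=NU: 2 matching b row(s), so 2 row(s) emitted.
- cust_id=NULL, zone=TH: no matching b row, dropped.
- cust_id=5, zone=TH: no matching b row, dropped.
- cust_id=1, zone=NU: 2 matching b row(s), so 2 row(s) emitted.
After projecting and ordering:
b.cust_id | b.zone | a.zone
1 | AX | AX
1 | NU | NU
1 | NU | NU
1 | NU | NU
1 | NU | NU

(1, AX, AX); (1, NU, NU); (1, NU, NU); (1, NU, NU); (1, NU, NU)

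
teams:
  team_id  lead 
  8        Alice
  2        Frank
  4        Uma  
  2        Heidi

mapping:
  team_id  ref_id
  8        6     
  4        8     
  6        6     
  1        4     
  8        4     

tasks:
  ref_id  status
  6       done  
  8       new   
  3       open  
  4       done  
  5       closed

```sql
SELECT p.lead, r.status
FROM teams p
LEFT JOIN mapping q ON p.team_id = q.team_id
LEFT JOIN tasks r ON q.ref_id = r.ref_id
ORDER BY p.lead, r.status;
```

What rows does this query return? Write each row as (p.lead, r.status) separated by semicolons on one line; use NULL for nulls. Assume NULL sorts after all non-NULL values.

Joins associate left-to-right: teams LEFT JOIN mapping on team_id gives 5 intermediate row(s).
Then LEFT JOIN `tasks r` on ref_id: each of those 5 rows is kept; rows whose q.ref_id has no match in r get NULL for r's columns.

(Alice, done); (Alice, done); (Frank, NULL); (Heidi, NULL); (Uma, new)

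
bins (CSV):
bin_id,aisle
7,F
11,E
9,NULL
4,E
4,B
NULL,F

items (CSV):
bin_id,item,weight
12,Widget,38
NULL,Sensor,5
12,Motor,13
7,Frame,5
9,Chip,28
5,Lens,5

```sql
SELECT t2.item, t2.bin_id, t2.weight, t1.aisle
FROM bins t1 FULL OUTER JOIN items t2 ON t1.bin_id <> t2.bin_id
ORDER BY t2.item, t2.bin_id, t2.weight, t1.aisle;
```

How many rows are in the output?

FULL OUTER JOIN keeps every row from both sides; unmatched rows get NULL for the other side's columns.
Matching on t1.bin_id <> t2.bin_id. A NULL in a compared column never satisfies the condition.
- bin_id=7: 4 matching t2 row(s), so 4 row(s) emitted.
- bin_id=11: 5 matching t2 row(s), so 5 row(s) emitted.
- bin_id=9: 4 matching t2 row(s), so 4 row(s) emitted.
- bin_id=4: 5 matching t2 row(s), so 5 row(s) emitted.
- bin_id=4: 5 matching t2 row(s), so 5 row(s) emitted.
- bin_id=NULL: no t2 row matches, row kept with t2 columns NULL.
- 1 row(s) from t2 found no t1 partner → padded with NULL.
Total: 23 matched + 2 padded = 25 rows.

25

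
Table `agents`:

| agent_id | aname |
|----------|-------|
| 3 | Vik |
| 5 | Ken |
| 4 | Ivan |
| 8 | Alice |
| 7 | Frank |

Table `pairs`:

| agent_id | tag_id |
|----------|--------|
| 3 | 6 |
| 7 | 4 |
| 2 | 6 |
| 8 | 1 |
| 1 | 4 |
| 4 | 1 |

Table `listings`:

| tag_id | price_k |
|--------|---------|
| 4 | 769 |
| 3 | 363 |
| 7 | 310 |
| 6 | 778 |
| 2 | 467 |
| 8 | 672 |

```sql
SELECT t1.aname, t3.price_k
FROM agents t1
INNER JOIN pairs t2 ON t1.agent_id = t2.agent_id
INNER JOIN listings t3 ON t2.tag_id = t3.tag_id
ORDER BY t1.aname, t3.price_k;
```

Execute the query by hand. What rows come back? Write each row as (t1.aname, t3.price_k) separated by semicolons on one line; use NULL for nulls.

(Frank, 769); (Vik, 778)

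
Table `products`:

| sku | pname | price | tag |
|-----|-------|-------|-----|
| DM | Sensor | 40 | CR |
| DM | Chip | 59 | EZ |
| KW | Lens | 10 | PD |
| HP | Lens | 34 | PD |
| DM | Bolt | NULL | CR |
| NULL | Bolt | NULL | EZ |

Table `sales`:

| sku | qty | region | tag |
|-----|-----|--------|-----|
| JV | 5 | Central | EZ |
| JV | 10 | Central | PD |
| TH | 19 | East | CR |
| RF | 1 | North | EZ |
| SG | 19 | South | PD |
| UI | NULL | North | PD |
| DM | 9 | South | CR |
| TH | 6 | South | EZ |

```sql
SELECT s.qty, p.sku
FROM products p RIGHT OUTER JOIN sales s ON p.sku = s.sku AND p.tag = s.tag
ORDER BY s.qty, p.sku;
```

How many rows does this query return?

9

RIGHT JOIN keeps every row from `sales`; unmatched rows get NULL for `products`'s columns.
Matching on p.sku = s.sku AND p.tag = s.tag. A NULL in a compared column never satisfies the condition.
- p[0] sku=DM, tag=CR → 1 match(es) in s → 1 row(s).
- p[1] sku=DM, tag=EZ → no match.
- p[2] sku=KW, tag=PD → no match.
- p[3] sku=HP, tag=PD → no match.
- p[4] sku=DM, tag=CR → 1 match(es) in s → 1 row(s).
- p[5] sku=NULL, tag=EZ → no match.
- 7 s row(s) had no p match → kept, p columns NULL.
Total: 2 matched + 7 padded = 9 rows.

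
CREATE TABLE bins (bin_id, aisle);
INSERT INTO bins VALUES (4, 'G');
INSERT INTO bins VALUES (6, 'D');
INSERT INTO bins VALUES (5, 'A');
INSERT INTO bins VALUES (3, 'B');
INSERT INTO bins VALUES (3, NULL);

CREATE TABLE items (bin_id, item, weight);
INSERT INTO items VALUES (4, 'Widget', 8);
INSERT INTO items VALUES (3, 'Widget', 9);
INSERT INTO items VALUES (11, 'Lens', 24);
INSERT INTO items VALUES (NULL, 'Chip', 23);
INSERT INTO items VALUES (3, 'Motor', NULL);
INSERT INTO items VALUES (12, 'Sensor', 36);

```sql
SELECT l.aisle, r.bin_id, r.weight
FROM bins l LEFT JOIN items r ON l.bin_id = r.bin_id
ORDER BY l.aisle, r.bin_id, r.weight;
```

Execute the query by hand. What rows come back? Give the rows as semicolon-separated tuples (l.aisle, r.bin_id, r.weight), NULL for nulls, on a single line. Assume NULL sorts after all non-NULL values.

LEFT JOIN keeps every row from `bins`; unmatched rows get NULL for `items`'s columns.
Matching on l.bin_id = r.bin_id. A NULL in a compared column never satisfies the condition.
- l[0] bin_id=4 → 1 match(es) in r → 1 row(s).
- l[1] bin_id=6 → no match; kept with NULLs on the r side.
- l[2] bin_id=5 → no match; kept with NULLs on the r side.
- l[3] bin_id=3 → 2 match(es) in r → 2 row(s).
- l[4] bin_id=3 → 2 match(es) in r → 2 row(s).
After projecting and ordering:
l.aisle | r.bin_id | r.weight
A | NULL | NULL
B | 3 | 9
B | 3 | NULL
D | NULL | NULL
G | 4 | 8
NULL | 3 | 9
NULL | 3 | NULL

(A, NULL, NULL); (B, 3, 9); (B, 3, NULL); (D, NULL, NULL); (G, 4, 8); (NULL, 3, 9); (NULL, 3, NULL)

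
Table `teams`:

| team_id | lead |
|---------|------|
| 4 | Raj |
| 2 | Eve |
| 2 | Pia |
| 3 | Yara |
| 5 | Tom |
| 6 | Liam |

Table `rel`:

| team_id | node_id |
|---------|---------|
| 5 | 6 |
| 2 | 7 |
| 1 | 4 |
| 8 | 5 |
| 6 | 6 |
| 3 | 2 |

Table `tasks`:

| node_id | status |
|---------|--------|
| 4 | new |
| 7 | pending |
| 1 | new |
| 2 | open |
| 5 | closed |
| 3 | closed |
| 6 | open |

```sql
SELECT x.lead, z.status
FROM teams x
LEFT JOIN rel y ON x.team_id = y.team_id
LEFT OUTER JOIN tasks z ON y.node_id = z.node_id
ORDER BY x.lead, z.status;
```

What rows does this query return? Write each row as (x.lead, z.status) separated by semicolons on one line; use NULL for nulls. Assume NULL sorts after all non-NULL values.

Evaluate left to right. First `teams x LEFT JOIN rel y` on team_id: 6 row(s).
Then LEFT JOIN `tasks z` on node_id: each of those 6 rows is kept; rows whose y.node_id has no match in z get NULL for z's columns.

(Eve, pending); (Liam, open); (Pia, pending); (Raj, NULL); (Tom, open); (Yara, open)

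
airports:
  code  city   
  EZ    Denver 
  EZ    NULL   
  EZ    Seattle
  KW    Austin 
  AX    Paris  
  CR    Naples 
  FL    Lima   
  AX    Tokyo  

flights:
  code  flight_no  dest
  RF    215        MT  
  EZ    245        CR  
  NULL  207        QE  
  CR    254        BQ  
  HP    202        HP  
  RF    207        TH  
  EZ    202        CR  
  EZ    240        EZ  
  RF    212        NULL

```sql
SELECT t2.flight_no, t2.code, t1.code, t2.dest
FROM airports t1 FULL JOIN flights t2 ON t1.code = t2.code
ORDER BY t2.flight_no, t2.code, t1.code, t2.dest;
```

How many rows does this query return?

19

FULL OUTER JOIN keeps every row from both sides; unmatched rows get NULL for the other side's columns.
Matching on t1.code = t2.code. A NULL in a compared column never satisfies the condition.
- t1[0] code=EZ → 3 match(es) in t2 → 3 row(s).
- t1[1] code=EZ → 3 match(es) in t2 → 3 row(s).
- t1[2] code=EZ → 3 match(es) in t2 → 3 row(s).
- t1[3] code=KW → no match; kept with NULLs on the t2 side.
- t1[4] code=AX → no match; kept with NULLs on the t2 side.
- t1[5] code=CR → 1 match(es) in t2 → 1 row(s).
- t1[6] code=FL → no match; kept with NULLs on the t2 side.
- t1[7] code=AX → no match; kept with NULLs on the t2 side.
- 5 t2 row(s) had no t1 match → kept, t1 columns NULL.
Total: 10 matched + 9 padded = 19 rows.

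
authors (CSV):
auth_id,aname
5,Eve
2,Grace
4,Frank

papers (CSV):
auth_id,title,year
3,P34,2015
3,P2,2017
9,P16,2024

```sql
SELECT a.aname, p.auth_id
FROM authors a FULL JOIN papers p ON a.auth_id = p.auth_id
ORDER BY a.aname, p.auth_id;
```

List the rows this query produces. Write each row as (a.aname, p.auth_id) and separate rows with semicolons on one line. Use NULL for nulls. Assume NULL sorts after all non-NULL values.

FULL OUTER JOIN keeps every row from both sides; unmatched rows get NULL for the other side's columns.
Matching on a.auth_id = p.auth_id.
- a[0] auth_id=5 → no match; kept with NULLs on the p side.
- a[1] auth_id=2 → no match; kept with NULLs on the p side.
- a[2] auth_id=4 → no match; kept with NULLs on the p side.
- 3 row(s) from p found no a partner → padded with NULL.
After projecting and ordering:
a.aname | p.auth_id
Eve | NULL
Frank | NULL
Grace | NULL
NULL | 3
NULL | 3
NULL | 9

(Eve, NULL); (Frank, NULL); (Grace, NULL); (NULL, 3); (NULL, 3); (NULL, 9)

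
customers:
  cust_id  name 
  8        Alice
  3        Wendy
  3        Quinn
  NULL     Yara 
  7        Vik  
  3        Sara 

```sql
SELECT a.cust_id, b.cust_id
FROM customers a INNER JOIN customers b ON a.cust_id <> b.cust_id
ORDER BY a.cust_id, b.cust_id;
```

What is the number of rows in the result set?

INNER JOIN keeps only pairs where the ON condition holds.
Matching on a.cust_id <> b.cust_id. A NULL in a compared column never satisfies the condition.
Matched pairs: 14.
Total: 14 rows.

14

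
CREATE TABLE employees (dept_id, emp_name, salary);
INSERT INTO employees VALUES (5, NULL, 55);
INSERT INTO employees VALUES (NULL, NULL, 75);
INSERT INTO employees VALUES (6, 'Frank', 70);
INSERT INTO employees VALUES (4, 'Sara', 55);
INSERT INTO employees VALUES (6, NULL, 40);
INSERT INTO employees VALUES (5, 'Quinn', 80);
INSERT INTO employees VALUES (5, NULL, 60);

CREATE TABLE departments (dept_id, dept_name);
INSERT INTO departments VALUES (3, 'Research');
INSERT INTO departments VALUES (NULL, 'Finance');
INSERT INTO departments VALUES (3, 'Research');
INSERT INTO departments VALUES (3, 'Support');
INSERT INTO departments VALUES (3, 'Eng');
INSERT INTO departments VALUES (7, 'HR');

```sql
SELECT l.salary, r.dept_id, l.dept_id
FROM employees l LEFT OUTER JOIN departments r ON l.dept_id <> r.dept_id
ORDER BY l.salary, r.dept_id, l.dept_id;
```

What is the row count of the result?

31

LEFT JOIN keeps every row from `employees`; unmatched rows get NULL for `departments`'s columns.
Matching on l.dept_id <> r.dept_id. A NULL in a compared column never satisfies the condition.
Matched pairs: 30; unmatched l rows kept: 1.
Total: 30 matched + 1 padded = 31 rows.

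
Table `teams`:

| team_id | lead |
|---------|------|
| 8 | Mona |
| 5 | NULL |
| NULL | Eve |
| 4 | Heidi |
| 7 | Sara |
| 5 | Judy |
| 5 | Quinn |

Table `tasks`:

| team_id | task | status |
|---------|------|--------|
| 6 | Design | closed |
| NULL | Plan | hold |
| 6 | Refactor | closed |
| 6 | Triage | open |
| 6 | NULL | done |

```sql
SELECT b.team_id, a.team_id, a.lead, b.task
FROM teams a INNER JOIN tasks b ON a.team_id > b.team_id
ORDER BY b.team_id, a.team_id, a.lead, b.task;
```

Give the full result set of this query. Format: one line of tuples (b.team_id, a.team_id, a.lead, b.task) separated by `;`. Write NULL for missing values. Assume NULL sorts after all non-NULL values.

INNER JOIN keeps only pairs where the ON condition holds.
Matching on a.team_id > b.team_id. A NULL in a compared column never satisfies the condition.
- team_id=8: 4 matching b row(s), so 4 row(s) emitted.
- team_id=5: no matching b row, dropped.
- team_id=NULL: no matching b row, dropped.
- team_id=4: no matching b row, dropped.
- team_id=7: 4 matching b row(s), so 4 row(s) emitted.
- team_id=5: no matching b row, dropped.
- team_id=5: no matching b row, dropped.
After projecting and ordering:
b.team_id | a.team_id | a.lead | b.task
6 | 7 | Sara | Design
6 | 7 | Sara | Refactor
6 | 7 | Sara | Triage
6 | 7 | Sara | NULL
6 | 8 | Mona | Design
6 | 8 | Mona | Refactor
6 | 8 | Mona | Triage
6 | 8 | Mona | NULL

(6, 7, Sara, Design); (6, 7, Sara, Refactor); (6, 7, Sara, Triage); (6, 7, Sara, NULL); (6, 8, Mona, Design); (6, 8, Mona, Refactor); (6, 8, Mona, Triage); (6, 8, Mona, NULL)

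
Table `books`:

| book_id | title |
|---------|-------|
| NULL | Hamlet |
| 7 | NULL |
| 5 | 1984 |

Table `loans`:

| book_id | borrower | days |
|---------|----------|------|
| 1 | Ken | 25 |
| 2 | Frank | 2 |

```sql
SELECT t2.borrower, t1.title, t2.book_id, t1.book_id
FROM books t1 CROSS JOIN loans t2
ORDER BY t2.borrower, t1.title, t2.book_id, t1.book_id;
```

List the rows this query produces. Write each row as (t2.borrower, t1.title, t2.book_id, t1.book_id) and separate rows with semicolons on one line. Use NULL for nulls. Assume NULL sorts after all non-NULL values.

CROSS JOIN pairs every row of `books` with every row of `loans`: 3 × 2 = 6 rows.
After projecting and ordering:
t2.borrower | t1.title | t2.book_id | t1.book_id
Frank | 1984 | 2 | 5
Frank | Hamlet | 2 | NULL
Frank | NULL | 2 | 7
Ken | 1984 | 1 | 5
Ken | Hamlet | 1 | NULL
Ken | NULL | 1 | 7

(Frank, 1984, 2, 5); (Frank, Hamlet, 2, NULL); (Frank, NULL, 2, 7); (Ken, 1984, 1, 5); (Ken, Hamlet, 1, NULL); (Ken, NULL, 1, 7)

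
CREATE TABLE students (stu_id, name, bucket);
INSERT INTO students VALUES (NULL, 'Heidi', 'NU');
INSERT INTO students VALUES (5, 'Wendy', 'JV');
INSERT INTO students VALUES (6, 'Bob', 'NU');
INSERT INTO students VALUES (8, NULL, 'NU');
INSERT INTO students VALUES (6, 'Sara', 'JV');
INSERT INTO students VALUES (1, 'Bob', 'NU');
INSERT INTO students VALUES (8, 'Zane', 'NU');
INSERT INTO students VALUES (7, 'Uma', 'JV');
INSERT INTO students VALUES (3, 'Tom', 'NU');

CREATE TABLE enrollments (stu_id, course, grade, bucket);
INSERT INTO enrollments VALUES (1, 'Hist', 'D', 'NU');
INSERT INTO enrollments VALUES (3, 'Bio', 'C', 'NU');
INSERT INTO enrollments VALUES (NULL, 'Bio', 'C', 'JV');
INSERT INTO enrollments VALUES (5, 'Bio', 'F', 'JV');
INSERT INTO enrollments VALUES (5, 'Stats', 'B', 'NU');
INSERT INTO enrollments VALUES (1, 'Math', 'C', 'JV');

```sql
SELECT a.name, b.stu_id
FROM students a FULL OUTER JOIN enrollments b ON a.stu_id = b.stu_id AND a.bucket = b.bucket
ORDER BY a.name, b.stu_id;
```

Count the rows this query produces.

12

FULL OUTER JOIN keeps every row from both sides; unmatched rows get NULL for the other side's columns.
Matching on a.stu_id = b.stu_id AND a.bucket = b.bucket. A NULL in a compared column never satisfies the condition.
- stu_id=NULL, bucket=NU: no b row matches, row kept with b columns NULL.
- stu_id=5, bucket=JV: 1 matching b row(s), so 1 row(s) emitted.
- stu_id=6, bucket=NU: no b row matches, row kept with b columns NULL.
- stu_id=8, bucket=NU: no b row matches, row kept with b columns NULL.
- stu_id=6, bucket=JV: no b row matches, row kept with b columns NULL.
- stu_id=1, bucket=NU: 1 matching b row(s), so 1 row(s) emitted.
- stu_id=8, bucket=NU: no b row matches, row kept with b columns NULL.
- stu_id=7, bucket=JV: no b row matches, row kept with b columns NULL.
- stu_id=3, bucket=NU: 1 matching b row(s), so 1 row(s) emitted.
- plus 3 unmatched b row(s), each kept with NULL a columns.
Total: 3 matched + 9 padded = 12 rows.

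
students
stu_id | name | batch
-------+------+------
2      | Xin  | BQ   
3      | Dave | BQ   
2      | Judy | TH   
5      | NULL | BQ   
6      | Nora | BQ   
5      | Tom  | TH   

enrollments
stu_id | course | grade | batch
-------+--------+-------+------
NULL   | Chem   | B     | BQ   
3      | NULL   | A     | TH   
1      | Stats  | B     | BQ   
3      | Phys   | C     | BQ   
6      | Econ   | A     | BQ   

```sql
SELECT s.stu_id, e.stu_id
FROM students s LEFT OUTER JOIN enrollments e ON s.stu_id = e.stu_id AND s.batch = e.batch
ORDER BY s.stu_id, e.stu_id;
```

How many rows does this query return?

LEFT JOIN keeps every row from `students`; unmatched rows get NULL for `enrollments`'s columns.
Matching on s.stu_id = e.stu_id AND s.batch = e.batch. A NULL in a compared column never satisfies the condition.
- stu_id=2, batch=BQ: no e row matches, row kept with e columns NULL.
- stu_id=3, batch=BQ: 1 matching e row(s), so 1 row(s) emitted.
- stu_id=2, batch=TH: no e row matches, row kept with e columns NULL.
- stu_id=5, batch=BQ: no e row matches, row kept with e columns NULL.
- stu_id=6, batch=BQ: 1 matching e row(s), so 1 row(s) emitted.
- stu_id=5, batch=TH: no e row matches, row kept with e columns NULL.
Total: 2 matched + 4 padded = 6 rows.

6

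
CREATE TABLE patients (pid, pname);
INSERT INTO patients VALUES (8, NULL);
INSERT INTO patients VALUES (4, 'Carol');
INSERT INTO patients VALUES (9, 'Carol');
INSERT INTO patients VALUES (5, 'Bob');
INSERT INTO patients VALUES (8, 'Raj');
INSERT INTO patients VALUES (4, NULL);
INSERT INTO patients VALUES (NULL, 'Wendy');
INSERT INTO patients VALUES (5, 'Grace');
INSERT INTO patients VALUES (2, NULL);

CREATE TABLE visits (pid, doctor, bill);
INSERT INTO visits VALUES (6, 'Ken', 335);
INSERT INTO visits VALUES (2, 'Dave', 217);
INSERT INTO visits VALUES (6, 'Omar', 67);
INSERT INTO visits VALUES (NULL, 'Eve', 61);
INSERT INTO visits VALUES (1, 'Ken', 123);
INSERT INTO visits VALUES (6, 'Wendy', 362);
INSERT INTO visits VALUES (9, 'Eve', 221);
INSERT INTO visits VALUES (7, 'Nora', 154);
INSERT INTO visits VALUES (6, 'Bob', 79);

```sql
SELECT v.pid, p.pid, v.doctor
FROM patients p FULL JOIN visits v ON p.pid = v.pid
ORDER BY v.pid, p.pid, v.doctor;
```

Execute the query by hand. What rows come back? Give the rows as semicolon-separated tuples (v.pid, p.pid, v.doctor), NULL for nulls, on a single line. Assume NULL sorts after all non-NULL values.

FULL OUTER JOIN keeps every row from both sides; unmatched rows get NULL for the other side's columns.
Matching on p.pid = v.pid. A NULL in a compared column never satisfies the condition.
- pid=8: no v row matches, row kept with v columns NULL.
- pid=4: no v row matches, row kept with v columns NULL.
- pid=9: 1 matching v row(s), so 1 row(s) emitted.
- pid=5: no v row matches, row kept with v columns NULL.
- pid=8: no v row matches, row kept with v columns NULL.
- pid=4: no v row matches, row kept with v columns NULL.
- pid=NULL: no v row matches, row kept with v columns NULL.
- pid=5: no v row matches, row kept with v columns NULL.
- pid=2: 1 matching v row(s), so 1 row(s) emitted.
- 7 v row(s) had no p match → kept, p columns NULL.

(1, NULL, Ken); (2, 2, Dave); (6, NULL, Bob); (6, NULL, Ken); (6, NULL, Omar); (6, NULL, Wendy); (7, NULL, Nora); (9, 9, Eve); (NULL, 4, NULL); (NULL, 4, NULL); (NULL, 5, NULL); (NULL, 5, NULL); (NULL, 8, NULL); (NULL, 8, NULL); (NULL, NULL, Eve); (NULL, NULL, NULL)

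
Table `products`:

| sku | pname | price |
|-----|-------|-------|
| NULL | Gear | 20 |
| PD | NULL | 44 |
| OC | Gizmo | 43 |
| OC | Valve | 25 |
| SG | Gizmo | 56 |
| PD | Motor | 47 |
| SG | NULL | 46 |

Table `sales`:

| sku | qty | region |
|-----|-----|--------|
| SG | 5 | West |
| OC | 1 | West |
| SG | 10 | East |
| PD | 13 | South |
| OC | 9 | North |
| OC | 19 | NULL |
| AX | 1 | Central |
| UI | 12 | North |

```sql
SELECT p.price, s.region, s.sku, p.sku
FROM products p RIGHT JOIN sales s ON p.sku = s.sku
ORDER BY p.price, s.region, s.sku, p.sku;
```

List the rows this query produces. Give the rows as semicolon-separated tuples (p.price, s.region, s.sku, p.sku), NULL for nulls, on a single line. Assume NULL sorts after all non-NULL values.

RIGHT JOIN keeps every row from `sales`; unmatched rows get NULL for `products`'s columns.
Matching on p.sku = s.sku. A NULL in a compared column never satisfies the condition.
- p[0] sku=NULL → no match.
- p[1] sku=PD → 1 match(es) in s → 1 row(s).
- p[2] sku=OC → 3 match(es) in s → 3 row(s).
- p[3] sku=OC → 3 match(es) in s → 3 row(s).
- p[4] sku=SG → 2 match(es) in s → 2 row(s).
- p[5] sku=PD → 1 match(es) in s → 1 row(s).
- p[6] sku=SG → 2 match(es) in s → 2 row(s).
- plus 2 unmatched s row(s), each kept with NULL p columns.

(25, North, OC, OC); (25, West, OC, OC); (25, NULL, OC, OC); (43, North, OC, OC); (43, West, OC, OC); (43, NULL, OC, OC); (44, South, PD, PD); (46, East, SG, SG); (46, West, SG, SG); (47, South, PD, PD); (56, East, SG, SG); (56, West, SG, SG); (NULL, Central, AX, NULL); (NULL, North, UI, NULL)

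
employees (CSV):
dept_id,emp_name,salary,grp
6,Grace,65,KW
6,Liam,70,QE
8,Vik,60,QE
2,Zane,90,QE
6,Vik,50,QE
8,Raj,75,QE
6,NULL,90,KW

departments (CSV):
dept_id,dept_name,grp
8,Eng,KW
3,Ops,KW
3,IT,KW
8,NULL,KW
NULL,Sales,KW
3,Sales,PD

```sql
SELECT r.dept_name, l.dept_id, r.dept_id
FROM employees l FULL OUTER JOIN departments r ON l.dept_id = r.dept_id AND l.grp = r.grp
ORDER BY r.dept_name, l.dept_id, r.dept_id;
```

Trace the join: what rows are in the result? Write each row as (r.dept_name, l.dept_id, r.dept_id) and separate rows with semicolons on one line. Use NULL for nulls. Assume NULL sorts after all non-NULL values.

(Eng, NULL, 8); (IT, NULL, 3); (Ops, NULL, 3); (Sales, NULL, 3); (Sales, NULL, NULL); (NULL, 2, NULL); (NULL, 6, NULL); (NULL, 6, NULL); (NULL, 6, NULL); (NULL, 6, NULL); (NULL, 8, NULL); (NULL, 8, NULL); (NULL, NULL, 8)

FULL OUTER JOIN keeps every row from both sides; unmatched rows get NULL for the other side's columns.
Matching on l.dept_id = r.dept_id AND l.grp = r.grp. A NULL in a compared column never satisfies the condition.
- l (dept_id=6, grp=KW) has no partner → padded with NULL.
- l (dept_id=6, grp=QE) has no partner → padded with NULL.
- l (dept_id=8, grp=QE) has no partner → padded with NULL.
- l (dept_id=2, grp=QE) has no partner → padded with NULL.
- l (dept_id=6, grp=QE) has no partner → padded with NULL.
- l (dept_id=8, grp=QE) has no partner → padded with NULL.
- l (dept_id=6, grp=KW) has no partner → padded with NULL.
- 6 row(s) from r found no l partner → padded with NULL.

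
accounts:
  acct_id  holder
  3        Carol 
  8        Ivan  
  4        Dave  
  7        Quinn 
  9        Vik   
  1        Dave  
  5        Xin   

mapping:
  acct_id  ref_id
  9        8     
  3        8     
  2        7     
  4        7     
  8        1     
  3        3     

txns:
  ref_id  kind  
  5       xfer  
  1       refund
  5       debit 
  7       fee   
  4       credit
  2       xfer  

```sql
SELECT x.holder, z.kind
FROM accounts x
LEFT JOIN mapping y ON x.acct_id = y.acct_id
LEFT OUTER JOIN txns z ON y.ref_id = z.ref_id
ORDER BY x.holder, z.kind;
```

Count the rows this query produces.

8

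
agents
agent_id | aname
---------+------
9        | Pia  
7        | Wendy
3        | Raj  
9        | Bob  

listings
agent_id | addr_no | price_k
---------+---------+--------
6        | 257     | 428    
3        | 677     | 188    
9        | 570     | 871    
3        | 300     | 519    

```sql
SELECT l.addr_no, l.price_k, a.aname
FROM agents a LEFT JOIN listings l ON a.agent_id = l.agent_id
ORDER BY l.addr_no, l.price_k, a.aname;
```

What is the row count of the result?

5

LEFT JOIN keeps every row from `agents`; unmatched rows get NULL for `listings`'s columns.
Matching on a.agent_id = l.agent_id.
- a (agent_id=9) pairs with 1 row(s) of l.
- a (agent_id=7) has no partner → padded with NULL.
- a (agent_id=3) pairs with 2 row(s) of l.
- a (agent_id=9) pairs with 1 row(s) of l.
Total: 4 matched + 1 padded = 5 rows.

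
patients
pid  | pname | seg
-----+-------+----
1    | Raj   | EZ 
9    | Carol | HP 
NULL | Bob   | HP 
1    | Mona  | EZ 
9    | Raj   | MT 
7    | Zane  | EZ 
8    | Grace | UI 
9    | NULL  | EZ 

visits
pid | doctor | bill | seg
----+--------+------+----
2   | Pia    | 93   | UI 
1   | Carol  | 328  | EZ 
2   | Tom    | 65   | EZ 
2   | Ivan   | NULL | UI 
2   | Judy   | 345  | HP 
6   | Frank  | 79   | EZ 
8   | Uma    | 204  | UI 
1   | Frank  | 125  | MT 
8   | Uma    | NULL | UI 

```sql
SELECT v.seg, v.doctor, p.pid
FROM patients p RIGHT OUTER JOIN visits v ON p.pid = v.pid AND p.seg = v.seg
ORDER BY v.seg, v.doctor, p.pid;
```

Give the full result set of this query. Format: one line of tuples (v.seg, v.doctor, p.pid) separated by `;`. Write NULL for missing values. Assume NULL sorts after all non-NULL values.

(EZ, Carol, 1); (EZ, Carol, 1); (EZ, Frank, NULL); (EZ, Tom, NULL); (HP, Judy, NULL); (MT, Frank, NULL); (UI, Ivan, NULL); (UI, Pia, NULL); (UI, Uma, 8); (UI, Uma, 8)

RIGHT JOIN keeps every row from `visits`; unmatched rows get NULL for `patients`'s columns.
Matching on p.pid = v.pid AND p.seg = v.seg. A NULL in a compared column never satisfies the condition.
- pid=1, seg=EZ: 1 matching v row(s), so 1 row(s) emitted.
- pid=9, seg=HP: no matching v row.
- pid=NULL, seg=HP: no matching v row.
- pid=1, seg=EZ: 1 matching v row(s), so 1 row(s) emitted.
- pid=9, seg=MT: no matching v row.
- pid=7, seg=EZ: no matching v row.
- pid=8, seg=UI: 2 matching v row(s), so 2 row(s) emitted.
- pid=9, seg=EZ: no matching v row.
- 6 v row(s) had no p match → kept, p columns NULL.
After projecting and ordering:
v.seg | v.doctor | p.pid
EZ | Carol | 1
EZ | Carol | 1
EZ | Frank | NULL
EZ | Tom | NULL
HP | Judy | NULL
MT | Frank | NULL
UI | Ivan | NULL
UI | Pia | NULL
UI | Uma | 8
UI | Uma | 8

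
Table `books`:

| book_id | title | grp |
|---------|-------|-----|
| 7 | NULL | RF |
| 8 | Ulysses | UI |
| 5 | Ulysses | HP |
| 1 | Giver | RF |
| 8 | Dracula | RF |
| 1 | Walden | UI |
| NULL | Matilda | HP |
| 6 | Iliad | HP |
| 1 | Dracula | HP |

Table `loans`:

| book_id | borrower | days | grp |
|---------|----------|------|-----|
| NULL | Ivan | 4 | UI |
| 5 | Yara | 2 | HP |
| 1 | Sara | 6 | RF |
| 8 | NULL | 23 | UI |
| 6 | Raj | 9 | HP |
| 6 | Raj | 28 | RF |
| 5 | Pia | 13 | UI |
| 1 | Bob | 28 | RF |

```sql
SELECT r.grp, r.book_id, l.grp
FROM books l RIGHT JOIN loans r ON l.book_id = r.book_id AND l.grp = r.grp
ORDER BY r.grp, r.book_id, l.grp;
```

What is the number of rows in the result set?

8

RIGHT JOIN keeps every row from `loans`; unmatched rows get NULL for `books`'s columns.
Matching on l.book_id = r.book_id AND l.grp = r.grp. A NULL in a compared column never satisfies the condition.
- book_id=7, grp=RF: no matching r row.
- book_id=8, grp=UI: 1 matching r row(s), so 1 row(s) emitted.
- book_id=5, grp=HP: 1 matching r row(s), so 1 row(s) emitted.
- book_id=1, grp=RF: 2 matching r row(s), so 2 row(s) emitted.
- book_id=8, grp=RF: no matching r row.
- book_id=1, grp=UI: no matching r row.
- book_id=NULL, grp=HP: no matching r row.
- book_id=6, grp=HP: 1 matching r row(s), so 1 row(s) emitted.
- book_id=1, grp=HP: no matching r row.
- 3 r row(s) had no l match → kept, l columns NULL.
Total: 5 matched + 3 padded = 8 rows.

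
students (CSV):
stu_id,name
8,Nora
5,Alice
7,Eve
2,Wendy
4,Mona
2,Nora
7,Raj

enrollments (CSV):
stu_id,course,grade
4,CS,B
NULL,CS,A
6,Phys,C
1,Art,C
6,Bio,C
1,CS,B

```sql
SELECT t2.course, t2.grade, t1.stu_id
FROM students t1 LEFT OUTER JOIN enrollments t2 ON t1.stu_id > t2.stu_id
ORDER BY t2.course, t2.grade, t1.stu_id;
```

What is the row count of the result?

24

LEFT JOIN keeps every row from `students`; unmatched rows get NULL for `enrollments`'s columns.
Matching on t1.stu_id > t2.stu_id. A NULL in a compared column never satisfies the condition.
- t1 (stu_id=8) pairs with 5 row(s) of t2.
- t1 (stu_id=5) pairs with 3 row(s) of t2.
- t1 (stu_id=7) pairs with 5 row(s) of t2.
- t1 (stu_id=2) pairs with 2 row(s) of t2.
- t1 (stu_id=4) pairs with 2 row(s) of t2.
- t1 (stu_id=2) pairs with 2 row(s) of t2.
- t1 (stu_id=7) pairs with 5 row(s) of t2.
Total: 24 rows.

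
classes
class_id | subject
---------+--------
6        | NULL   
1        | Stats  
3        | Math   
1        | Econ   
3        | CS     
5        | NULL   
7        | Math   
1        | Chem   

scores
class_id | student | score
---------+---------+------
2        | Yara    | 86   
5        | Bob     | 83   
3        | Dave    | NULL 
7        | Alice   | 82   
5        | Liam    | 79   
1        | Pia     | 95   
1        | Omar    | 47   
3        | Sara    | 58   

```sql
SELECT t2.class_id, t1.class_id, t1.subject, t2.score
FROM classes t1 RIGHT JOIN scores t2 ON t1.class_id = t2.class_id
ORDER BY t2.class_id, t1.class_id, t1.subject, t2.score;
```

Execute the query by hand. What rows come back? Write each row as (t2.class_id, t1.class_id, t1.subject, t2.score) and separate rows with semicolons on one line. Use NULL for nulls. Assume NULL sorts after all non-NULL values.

(1, 1, Chem, 47); (1, 1, Chem, 95); (1, 1, Econ, 47); (1, 1, Econ, 95); (1, 1, Stats, 47); (1, 1, Stats, 95); (2, NULL, NULL, 86); (3, 3, CS, 58); (3, 3, CS, NULL); (3, 3, Math, 58); (3, 3, Math, NULL); (5, 5, NULL, 79); (5, 5, NULL, 83); (7, 7, Math, 82)

RIGHT JOIN keeps every row from `scores`; unmatched rows get NULL for `classes`'s columns.
Matching on t1.class_id = t2.class_id.
Matched pairs: 13; unmatched t2 rows kept: 1.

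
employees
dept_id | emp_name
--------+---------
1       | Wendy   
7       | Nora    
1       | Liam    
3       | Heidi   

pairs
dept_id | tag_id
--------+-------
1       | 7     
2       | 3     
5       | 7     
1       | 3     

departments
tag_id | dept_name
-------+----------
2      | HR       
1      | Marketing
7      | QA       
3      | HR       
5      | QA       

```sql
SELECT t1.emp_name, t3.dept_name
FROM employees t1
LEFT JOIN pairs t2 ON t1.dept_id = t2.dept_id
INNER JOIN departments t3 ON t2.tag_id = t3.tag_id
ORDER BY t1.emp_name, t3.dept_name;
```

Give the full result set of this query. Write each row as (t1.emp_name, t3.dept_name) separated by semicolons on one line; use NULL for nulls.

(Liam, HR); (Liam, QA); (Wendy, HR); (Wendy, QA)

Evaluate left to right. First `employees t1 LEFT JOIN pairs t2` on dept_id: 6 row(s).
Then INNER JOIN `departments t3` on tag_id: keep only rows whose t2.tag_id appears in t3.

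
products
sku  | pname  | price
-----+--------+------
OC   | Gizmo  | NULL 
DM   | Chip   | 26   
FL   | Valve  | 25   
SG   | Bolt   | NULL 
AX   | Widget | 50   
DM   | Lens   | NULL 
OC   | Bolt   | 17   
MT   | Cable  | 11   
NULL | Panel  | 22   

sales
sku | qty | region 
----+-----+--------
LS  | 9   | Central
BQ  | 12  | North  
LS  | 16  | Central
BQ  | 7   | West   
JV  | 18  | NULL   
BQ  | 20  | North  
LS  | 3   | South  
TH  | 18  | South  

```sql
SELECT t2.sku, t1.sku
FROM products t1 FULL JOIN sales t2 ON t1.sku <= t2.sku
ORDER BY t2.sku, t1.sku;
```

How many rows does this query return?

FULL OUTER JOIN keeps every row from both sides; unmatched rows get NULL for the other side's columns.
Matching on t1.sku <= t2.sku. A NULL in a compared column never satisfies the condition.
Matched pairs: 27; unmatched t1 rows kept: 1; unmatched t2 rows kept: 0.
Total: 27 matched + 1 padded = 28 rows.

28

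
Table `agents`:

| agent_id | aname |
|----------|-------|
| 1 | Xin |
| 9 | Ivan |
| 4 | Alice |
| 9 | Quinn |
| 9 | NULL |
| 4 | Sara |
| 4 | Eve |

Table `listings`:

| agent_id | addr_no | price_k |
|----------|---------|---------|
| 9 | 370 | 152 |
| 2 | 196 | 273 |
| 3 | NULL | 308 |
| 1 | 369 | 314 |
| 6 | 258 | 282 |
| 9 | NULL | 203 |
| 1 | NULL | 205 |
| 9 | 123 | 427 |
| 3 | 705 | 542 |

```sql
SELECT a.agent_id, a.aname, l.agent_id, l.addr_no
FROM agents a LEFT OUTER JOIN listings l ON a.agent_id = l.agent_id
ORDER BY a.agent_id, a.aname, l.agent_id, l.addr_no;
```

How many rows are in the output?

14

LEFT JOIN keeps every row from `agents`; unmatched rows get NULL for `listings`'s columns.
Matching on a.agent_id = l.agent_id.
- agent_id=1: 2 matching l row(s), so 2 row(s) emitted.
- agent_id=9: 3 matching l row(s), so 3 row(s) emitted.
- agent_id=4: no l row matches, row kept with l columns NULL.
- agent_id=9: 3 matching l row(s), so 3 row(s) emitted.
- agent_id=9: 3 matching l row(s), so 3 row(s) emitted.
- agent_id=4: no l row matches, row kept with l columns NULL.
- agent_id=4: no l row matches, row kept with l columns NULL.
Total: 11 matched + 3 padded = 14 rows.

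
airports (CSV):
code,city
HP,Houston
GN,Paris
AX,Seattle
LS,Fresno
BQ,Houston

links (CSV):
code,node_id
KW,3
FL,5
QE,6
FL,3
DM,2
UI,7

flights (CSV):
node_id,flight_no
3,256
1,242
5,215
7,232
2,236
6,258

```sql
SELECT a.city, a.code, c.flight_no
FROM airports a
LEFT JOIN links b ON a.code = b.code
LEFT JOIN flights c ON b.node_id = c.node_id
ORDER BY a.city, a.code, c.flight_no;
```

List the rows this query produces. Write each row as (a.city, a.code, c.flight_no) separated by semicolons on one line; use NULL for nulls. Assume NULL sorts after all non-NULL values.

Joins associate left-to-right: airports LEFT JOIN links on code gives 5 intermediate row(s).
Then LEFT JOIN `flights c` on node_id: each of those 5 rows is kept; rows whose b.node_id has no match in c get NULL for c's columns.

(Fresno, LS, NULL); (Houston, BQ, NULL); (Houston, HP, NULL); (Paris, GN, NULL); (Seattle, AX, NULL)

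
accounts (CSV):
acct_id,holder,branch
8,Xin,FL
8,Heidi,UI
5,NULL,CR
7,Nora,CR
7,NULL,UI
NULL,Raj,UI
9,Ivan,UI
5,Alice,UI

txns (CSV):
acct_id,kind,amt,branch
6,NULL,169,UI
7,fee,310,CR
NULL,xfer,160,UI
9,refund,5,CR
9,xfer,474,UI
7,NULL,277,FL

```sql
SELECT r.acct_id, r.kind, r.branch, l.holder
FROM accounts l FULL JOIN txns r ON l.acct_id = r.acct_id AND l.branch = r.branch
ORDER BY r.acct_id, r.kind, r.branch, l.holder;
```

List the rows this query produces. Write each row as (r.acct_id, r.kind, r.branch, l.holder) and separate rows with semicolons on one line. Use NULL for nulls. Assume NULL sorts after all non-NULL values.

FULL OUTER JOIN keeps every row from both sides; unmatched rows get NULL for the other side's columns.
Matching on l.acct_id = r.acct_id AND l.branch = r.branch. A NULL in a compared column never satisfies the condition.
- l row (acct_id=8, branch=FL): no match → kept, r columns NULL.
- l row (acct_id=8, branch=UI): no match → kept, r columns NULL.
- l row (acct_id=5, branch=CR): no match → kept, r columns NULL.
- l row (acct_id=7, branch=CR): matches 1 r row(s) → 1 output row(s).
- l row (acct_id=7, branch=UI): no match → kept, r columns NULL.
- l row (acct_id=NULL, branch=UI): no match → kept, r columns NULL.
- l row (acct_id=9, branch=UI): matches 1 r row(s) → 1 output row(s).
- l row (acct_id=5, branch=UI): no match → kept, r columns NULL.
- plus 4 unmatched r row(s), each kept with NULL l columns.

(6, NULL, UI, NULL); (7, fee, CR, Nora); (7, NULL, FL, NULL); (9, refund, CR, NULL); (9, xfer, UI, Ivan); (NULL, xfer, UI, NULL); (NULL, NULL, NULL, Alice); (NULL, NULL, NULL, Heidi); (NULL, NULL, NULL, Raj); (NULL, NULL, NULL, Xin); (NULL, NULL, NULL, NULL); (NULL, NULL, NULL, NULL)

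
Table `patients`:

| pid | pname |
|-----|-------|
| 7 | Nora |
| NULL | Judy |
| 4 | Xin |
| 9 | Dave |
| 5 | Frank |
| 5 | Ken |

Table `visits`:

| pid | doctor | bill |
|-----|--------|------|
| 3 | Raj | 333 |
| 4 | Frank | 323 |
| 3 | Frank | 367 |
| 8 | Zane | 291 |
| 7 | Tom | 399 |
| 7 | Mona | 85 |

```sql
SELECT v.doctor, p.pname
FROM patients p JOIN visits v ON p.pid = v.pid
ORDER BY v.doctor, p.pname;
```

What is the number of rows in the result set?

3

INNER JOIN keeps only pairs where the ON condition holds.
Matching on p.pid = v.pid. A NULL in a compared column never satisfies the condition.
- p (pid=7) pairs with 2 row(s) of v.
- p (pid=NULL) has no partner → excluded.
- p (pid=4) pairs with 1 row(s) of v.
- p (pid=9) has no partner → excluded.
- p (pid=5) has no partner → excluded.
- p (pid=5) has no partner → excluded.
Total: 3 rows.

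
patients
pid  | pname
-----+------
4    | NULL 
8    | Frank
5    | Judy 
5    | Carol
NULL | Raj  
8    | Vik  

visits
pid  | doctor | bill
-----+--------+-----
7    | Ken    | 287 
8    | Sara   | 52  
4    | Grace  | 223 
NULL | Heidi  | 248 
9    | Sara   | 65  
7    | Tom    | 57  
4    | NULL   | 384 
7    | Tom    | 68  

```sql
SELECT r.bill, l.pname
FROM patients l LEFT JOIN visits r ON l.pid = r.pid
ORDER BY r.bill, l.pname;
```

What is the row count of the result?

7

LEFT JOIN keeps every row from `patients`; unmatched rows get NULL for `visits`'s columns.
Matching on l.pid = r.pid. A NULL in a compared column never satisfies the condition.
Matched pairs: 4; unmatched l rows kept: 3.
Total: 4 matched + 3 padded = 7 rows.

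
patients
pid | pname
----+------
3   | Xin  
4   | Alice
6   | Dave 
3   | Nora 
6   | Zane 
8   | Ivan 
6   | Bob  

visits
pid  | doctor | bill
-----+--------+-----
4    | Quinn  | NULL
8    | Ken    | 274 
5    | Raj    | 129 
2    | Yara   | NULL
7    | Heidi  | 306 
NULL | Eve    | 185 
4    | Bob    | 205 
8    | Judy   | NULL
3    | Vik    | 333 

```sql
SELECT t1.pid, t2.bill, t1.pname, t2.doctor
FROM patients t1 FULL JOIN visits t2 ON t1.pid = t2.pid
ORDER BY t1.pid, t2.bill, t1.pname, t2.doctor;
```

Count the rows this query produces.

13

FULL OUTER JOIN keeps every row from both sides; unmatched rows get NULL for the other side's columns.
Matching on t1.pid = t2.pid. A NULL in a compared column never satisfies the condition.
Matched pairs: 6; unmatched t1 rows kept: 3; unmatched t2 rows kept: 4.
Total: 6 matched + 7 padded = 13 rows.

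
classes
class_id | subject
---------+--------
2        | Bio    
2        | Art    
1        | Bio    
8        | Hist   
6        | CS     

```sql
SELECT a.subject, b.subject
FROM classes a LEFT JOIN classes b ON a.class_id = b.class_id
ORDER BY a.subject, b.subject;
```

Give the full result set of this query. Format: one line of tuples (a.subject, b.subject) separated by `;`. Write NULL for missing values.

LEFT JOIN keeps every row from `classes a`; unmatched rows get NULL for `classes b`'s columns.
Matching on a.class_id = b.class_id.
Matched pairs: 7; unmatched a rows kept: 0.

(Art, Art); (Art, Bio); (Bio, Art); (Bio, Bio); (Bio, Bio); (CS, CS); (Hist, Hist)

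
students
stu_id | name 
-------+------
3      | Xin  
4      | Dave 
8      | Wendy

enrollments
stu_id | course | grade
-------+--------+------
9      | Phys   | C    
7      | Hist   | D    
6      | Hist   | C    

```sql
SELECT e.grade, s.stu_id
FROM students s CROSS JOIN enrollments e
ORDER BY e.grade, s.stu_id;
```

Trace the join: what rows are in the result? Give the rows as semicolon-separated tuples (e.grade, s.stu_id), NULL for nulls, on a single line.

(C, 3); (C, 3); (C, 4); (C, 4); (C, 8); (C, 8); (D, 3); (D, 4); (D, 8)

CROSS JOIN pairs every row of `students` with every row of `enrollments`: 3 × 3 = 9 rows.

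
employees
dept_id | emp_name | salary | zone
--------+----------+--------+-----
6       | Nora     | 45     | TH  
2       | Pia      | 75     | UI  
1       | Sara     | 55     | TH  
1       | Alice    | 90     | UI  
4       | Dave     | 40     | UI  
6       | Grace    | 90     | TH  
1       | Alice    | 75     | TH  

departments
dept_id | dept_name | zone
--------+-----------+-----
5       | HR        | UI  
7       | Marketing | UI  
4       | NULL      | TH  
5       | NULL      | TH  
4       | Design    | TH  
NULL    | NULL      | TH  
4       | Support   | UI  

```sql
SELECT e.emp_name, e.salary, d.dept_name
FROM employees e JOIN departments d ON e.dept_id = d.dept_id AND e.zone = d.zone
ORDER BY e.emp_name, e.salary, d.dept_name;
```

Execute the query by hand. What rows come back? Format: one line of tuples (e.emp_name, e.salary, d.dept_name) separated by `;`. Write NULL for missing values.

(Dave, 40, Support)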